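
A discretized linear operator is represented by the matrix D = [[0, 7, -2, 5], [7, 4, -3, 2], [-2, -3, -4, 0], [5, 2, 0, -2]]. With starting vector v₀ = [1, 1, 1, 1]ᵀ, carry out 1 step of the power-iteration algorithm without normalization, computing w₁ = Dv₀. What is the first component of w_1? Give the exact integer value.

w1 = Dv₀ = (0·1 + 7·1 + (-2)·1 + 5·1; 7·1 + 4·1 + (-3)·1 + 2·1; (-2)·1 + (-3)·1 + (-4)·1 + 0·1; 5·1 + 2·1 + 0·1 + (-2)·1) = (10, 10, -9, 5)
The requested component of w1 is 10.

10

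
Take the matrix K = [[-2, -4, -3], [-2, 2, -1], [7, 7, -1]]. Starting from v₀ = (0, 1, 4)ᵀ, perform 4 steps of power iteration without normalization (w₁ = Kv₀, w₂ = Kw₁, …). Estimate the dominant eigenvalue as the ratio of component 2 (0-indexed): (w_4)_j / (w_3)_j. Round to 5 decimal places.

w1 = Kv₀ = ((-2)·0 + (-4)·1 + (-3)·4; (-2)·0 + 2·1 + (-1)·4; 7·0 + 7·1 + (-1)·4) = (-16, -2, 3)
w2 = Kw1 = ((-2)·(-16) + (-4)·(-2) + (-3)·3; (-2)·(-16) + 2·(-2) + (-1)·3; 7·(-16) + 7·(-2) + (-1)·3) = (31, 25, -129)
w3 = Kw2 = (225, 117, 521)
w4 = Kw3 = (-2481, -737, 1873)
Ratio at component: 1873 / 521 = 3.59501

3.59501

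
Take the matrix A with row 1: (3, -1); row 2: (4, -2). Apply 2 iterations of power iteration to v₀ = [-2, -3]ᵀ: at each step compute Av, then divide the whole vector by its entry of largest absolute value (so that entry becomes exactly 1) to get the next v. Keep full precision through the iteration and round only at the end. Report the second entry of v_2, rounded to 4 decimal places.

Av0 = (-3.00000, -2.00000); divide by -3.00000 → v1 = (1.00000, 0.66667)
Av1 = (2.33333, 2.66667); divide by 2.66667 → v2 = (0.87500, 1.00000)
Requested entry of v2: -8/-8 = 1.0000

1.0000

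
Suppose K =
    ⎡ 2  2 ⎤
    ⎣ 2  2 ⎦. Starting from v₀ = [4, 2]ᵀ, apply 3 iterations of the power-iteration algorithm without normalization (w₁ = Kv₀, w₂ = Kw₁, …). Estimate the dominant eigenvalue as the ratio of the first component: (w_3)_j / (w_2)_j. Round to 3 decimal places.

w1 = Kv₀ = (2·4 + 2·2; 2·4 + 2·2) = (12, 12)
w2 = Kw1 = (2·12 + 2·12; 2·12 + 2·12) = (48, 48)
w3 = Kw2 = (192, 192)
Ratio at component: 192 / 48 = 4.000

4.000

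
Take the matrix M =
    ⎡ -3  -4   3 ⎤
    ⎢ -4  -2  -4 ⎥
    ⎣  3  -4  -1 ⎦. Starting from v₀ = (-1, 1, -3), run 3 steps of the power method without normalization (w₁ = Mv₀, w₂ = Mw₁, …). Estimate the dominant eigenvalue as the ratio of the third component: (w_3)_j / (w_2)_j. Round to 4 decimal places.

1.7561

w1 = Mv₀ = ((-3)·(-1) + (-4)·1 + 3·(-3); (-4)·(-1) + (-2)·1 + (-4)·(-3); 3·(-1) + (-4)·1 + (-1)·(-3)) = (-10, 14, -4)
w2 = Mw1 = ((-3)·(-10) + (-4)·14 + 3·(-4); (-4)·(-10) + (-2)·14 + (-4)·(-4); 3·(-10) + (-4)·14 + (-1)·(-4)) = (-38, 28, -82)
w3 = Mw2 = (-244, 424, -144)
Ratio at component: -144 / -82 = 1.7561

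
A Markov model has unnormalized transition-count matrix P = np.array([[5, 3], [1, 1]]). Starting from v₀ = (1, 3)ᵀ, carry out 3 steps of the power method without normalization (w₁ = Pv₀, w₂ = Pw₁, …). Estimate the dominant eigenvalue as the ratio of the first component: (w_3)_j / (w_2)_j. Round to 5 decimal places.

w1 = Pv₀ = (14, 4)
w2 = Pw1 = (82, 18)
w3 = Pw2 = (464, 100)
Ratio at component: 464 / 82 = 5.65854

5.65854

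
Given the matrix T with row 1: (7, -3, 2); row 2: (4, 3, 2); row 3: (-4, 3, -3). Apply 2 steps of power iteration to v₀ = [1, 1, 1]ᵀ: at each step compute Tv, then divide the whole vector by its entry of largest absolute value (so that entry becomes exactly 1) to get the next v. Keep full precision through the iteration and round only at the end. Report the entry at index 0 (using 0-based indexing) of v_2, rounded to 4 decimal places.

Tv0 = (6.00000, 9.00000, -4.00000); divide by 9.00000 → v1 = (0.66667, 1.00000, -0.44444)
Tv1 = (0.77778, 4.77778, 1.66667); divide by 4.77778 → v2 = (0.16279, 1.00000, 0.34884)
Requested entry of v2: 7/43 = 0.1628

0.1628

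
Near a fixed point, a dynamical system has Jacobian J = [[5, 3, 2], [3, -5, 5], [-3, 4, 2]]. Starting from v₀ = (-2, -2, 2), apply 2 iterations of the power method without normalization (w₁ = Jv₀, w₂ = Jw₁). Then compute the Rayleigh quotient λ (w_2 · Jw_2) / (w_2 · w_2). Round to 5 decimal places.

w1 = Jv₀ = (-12, 14, 2)
w2 = Jw1 = (-14, -96, 96)
Jw2 = (-166, 918, -150)
w2·Jw2 = (-14)·(-166) + (-96)·918 + 96·(-150) = -100204; w2·w2 = (-14)·(-14) + (-96)·(-96) + 96·96 = 18628
λ ≈ -100204/18628 = -5.37921

-5.37921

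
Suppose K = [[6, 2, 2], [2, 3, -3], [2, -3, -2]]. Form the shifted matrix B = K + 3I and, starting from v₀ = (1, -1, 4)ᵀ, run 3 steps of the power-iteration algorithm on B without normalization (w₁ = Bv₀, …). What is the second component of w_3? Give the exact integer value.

-577

B = K + 3I has rows (9, 2, 2); (2, 6, -3); (2, -3, 1)
w1 = Bv₀ = (15, -16, 9)
w2 = Bw1 = (121, -93, 87)
w3 = Bw2 = (1077, -577, 608)
Requested component of w3: -577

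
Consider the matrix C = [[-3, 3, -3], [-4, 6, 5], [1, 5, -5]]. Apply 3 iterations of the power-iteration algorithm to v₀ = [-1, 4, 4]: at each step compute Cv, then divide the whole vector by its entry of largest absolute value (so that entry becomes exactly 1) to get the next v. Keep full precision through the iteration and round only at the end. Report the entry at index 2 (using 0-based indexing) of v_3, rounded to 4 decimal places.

0.1093

Cv0 = (3.00000, 48.00000, -1.00000); divide by 48.00000 → v1 = (0.06250, 1.00000, -0.02083)
Cv1 = (2.87500, 5.64583, 5.16667); divide by 5.64583 → v2 = (0.50923, 1.00000, 0.91513)
Cv2 = (-1.27306, 8.53875, 0.93358); divide by 8.53875 → v3 = (-0.14909, 1.00000, 0.10933)
Requested entry of v3: 253/2314 = 0.1093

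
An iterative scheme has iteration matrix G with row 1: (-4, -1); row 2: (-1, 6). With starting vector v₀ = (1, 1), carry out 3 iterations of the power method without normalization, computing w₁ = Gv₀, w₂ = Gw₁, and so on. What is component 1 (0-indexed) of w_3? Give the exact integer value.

195

w1 = Gv₀ = (-5, 5)
w2 = Gw1 = (15, 35)
w3 = Gw2 = (-95, 195)
The requested component of w3 is 195.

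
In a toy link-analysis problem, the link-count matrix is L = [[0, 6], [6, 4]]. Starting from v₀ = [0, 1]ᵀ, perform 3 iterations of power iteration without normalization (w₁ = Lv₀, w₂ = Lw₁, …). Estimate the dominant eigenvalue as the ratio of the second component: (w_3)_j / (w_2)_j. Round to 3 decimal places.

w1 = Lv₀ = (0·0 + 6·1; 6·0 + 4·1) = (6, 4)
w2 = Lw1 = (0·6 + 6·4; 6·6 + 4·4) = (24, 52)
w3 = Lw2 = (312, 352)
Ratio at component: 352 / 52 = 6.769

λ ≈ 6.769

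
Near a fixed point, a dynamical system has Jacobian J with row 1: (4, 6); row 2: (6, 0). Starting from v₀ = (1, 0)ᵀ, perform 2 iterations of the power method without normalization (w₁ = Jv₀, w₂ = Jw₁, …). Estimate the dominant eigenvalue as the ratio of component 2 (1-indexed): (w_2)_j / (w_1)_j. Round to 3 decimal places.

w1 = Jv₀ = (4·1 + 6·0; 6·1 + 0·0) = (4, 6)
w2 = Jw1 = (4·4 + 6·6; 6·4 + 0·6) = (52, 24)
Ratio at component: 24 / 6 = 4.000

λ ≈ 4.000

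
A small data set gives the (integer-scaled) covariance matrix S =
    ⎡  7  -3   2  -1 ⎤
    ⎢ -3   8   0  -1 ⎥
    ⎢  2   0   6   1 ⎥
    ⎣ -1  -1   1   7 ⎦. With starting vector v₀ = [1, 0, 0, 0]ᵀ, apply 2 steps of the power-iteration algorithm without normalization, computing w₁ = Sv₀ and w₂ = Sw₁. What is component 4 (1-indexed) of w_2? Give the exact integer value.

w1 = Sv₀ = (7·1 + (-3)·0 + 2·0 + (-1)·0; (-3)·1 + 8·0 + 0·0 + (-1)·0; 2·1 + 0·0 + 6·0 + 1·0; (-1)·1 + (-1)·0 + 1·0 + 7·0) = (7, -3, 2, -1)
w2 = Sw1 = (7·7 + (-3)·(-3) + 2·2 + (-1)·(-1); (-3)·7 + 8·(-3) + 0·2 + (-1)·(-1); 2·7 + 0·(-3) + 6·2 + 1·(-1); (-1)·7 + (-1)·(-3) + 1·2 + 7·(-1)) = (63, -44, 25, -9)
The requested component of w2 is -9.

-9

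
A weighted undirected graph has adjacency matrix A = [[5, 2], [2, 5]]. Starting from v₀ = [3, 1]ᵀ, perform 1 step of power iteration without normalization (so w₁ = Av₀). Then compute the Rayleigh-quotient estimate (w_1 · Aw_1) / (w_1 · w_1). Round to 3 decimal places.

6.824

w1 = Av₀ = (17, 11)
Aw1 = (107, 89)
w1·Aw1 = 17·107 + 11·89 = 2798; w1·w1 = 17·17 + 11·11 = 410
λ ≈ 2798/410 = 6.824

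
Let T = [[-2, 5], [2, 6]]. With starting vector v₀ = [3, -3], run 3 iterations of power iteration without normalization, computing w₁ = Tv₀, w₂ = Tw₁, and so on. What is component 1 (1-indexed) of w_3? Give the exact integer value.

w1 = Tv₀ = (-21, -12)
w2 = Tw1 = (-18, -114)
w3 = Tw2 = (-534, -720)
The requested component of w3 is -534.

-534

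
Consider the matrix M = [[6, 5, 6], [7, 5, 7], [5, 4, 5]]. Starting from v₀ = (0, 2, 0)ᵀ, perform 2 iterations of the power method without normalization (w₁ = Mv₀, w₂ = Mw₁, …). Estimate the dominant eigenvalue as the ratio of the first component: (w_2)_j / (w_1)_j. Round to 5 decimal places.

w1 = Mv₀ = (6·0 + 5·2 + 6·0; 7·0 + 5·2 + 7·0; 5·0 + 4·2 + 5·0) = (10, 10, 8)
w2 = Mw1 = (6·10 + 5·10 + 6·8; 7·10 + 5·10 + 7·8; 5·10 + 4·10 + 5·8) = (158, 176, 130)
Ratio at component: 158 / 10 = 15.80000

15.80000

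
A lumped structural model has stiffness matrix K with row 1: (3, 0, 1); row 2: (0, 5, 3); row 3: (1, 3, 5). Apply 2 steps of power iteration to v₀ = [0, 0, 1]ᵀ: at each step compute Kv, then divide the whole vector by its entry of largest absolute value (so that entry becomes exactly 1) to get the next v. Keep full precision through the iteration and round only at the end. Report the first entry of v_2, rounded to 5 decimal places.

Kv0 = (1.000000, 3.000000, 5.000000); divide by 5.000000 → v1 = (0.200000, 0.600000, 1.000000)
Kv1 = (1.600000, 6.000000, 7.000000); divide by 7.000000 → v2 = (0.228571, 0.857143, 1.000000)
Requested entry of v2: 8/35 = 0.22857

0.22857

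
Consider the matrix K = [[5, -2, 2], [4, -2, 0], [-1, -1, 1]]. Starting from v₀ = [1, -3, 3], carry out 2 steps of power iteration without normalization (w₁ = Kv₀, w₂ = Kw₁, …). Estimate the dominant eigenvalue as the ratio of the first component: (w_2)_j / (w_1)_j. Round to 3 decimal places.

w1 = Kv₀ = (5·1 + (-2)·(-3) + 2·3; 4·1 + (-2)·(-3) + 0·3; (-1)·1 + (-1)·(-3) + 1·3) = (17, 10, 5)
w2 = Kw1 = (5·17 + (-2)·10 + 2·5; 4·17 + (-2)·10 + 0·5; (-1)·17 + (-1)·10 + 1·5) = (75, 48, -22)
Ratio at component: 75 / 17 = 4.412

λ ≈ 4.412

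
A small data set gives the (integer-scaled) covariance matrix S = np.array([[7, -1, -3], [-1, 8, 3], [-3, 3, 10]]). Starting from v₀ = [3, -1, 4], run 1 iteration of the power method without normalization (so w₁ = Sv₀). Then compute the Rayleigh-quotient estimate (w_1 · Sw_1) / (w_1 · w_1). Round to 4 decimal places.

w1 = Sv₀ = (7·3 + (-1)·(-1) + (-3)·4; (-1)·3 + 8·(-1) + 3·4; (-3)·3 + 3·(-1) + 10·4) = (10, 1, 28)
Sw1 = (-15, 82, 253)
w1·Sw1 = 10·(-15) + 1·82 + 28·253 = 7016; w1·w1 = 10·10 + 1·1 + 28·28 = 885
λ ≈ 7016/885 = 7.9277

7.9277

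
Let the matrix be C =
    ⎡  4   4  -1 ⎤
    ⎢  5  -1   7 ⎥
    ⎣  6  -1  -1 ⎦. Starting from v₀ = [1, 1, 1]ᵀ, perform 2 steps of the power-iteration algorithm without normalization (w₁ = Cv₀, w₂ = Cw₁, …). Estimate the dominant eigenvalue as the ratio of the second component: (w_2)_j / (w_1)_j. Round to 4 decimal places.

w1 = Cv₀ = (7, 11, 4)
w2 = Cw1 = (68, 52, 27)
Ratio at component: 52 / 11 = 4.7273

λ ≈ 4.7273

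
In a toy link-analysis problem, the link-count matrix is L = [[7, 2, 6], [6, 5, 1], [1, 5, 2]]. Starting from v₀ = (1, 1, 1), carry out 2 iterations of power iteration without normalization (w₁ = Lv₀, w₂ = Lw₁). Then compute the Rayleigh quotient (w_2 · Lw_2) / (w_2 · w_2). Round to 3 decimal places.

12.132

w1 = Lv₀ = (7·1 + 2·1 + 6·1; 6·1 + 5·1 + 1·1; 1·1 + 5·1 + 2·1) = (15, 12, 8)
w2 = Lw1 = (7·15 + 2·12 + 6·8; 6·15 + 5·12 + 1·8; 1·15 + 5·12 + 2·8) = (177, 158, 91)
Lw2 = (2101, 1943, 1149)
w2·Lw2 = 177·2101 + 158·1943 + 91·1149 = 783430; w2·w2 = 177·177 + 158·158 + 91·91 = 64574
λ ≈ 783430/64574 = 12.132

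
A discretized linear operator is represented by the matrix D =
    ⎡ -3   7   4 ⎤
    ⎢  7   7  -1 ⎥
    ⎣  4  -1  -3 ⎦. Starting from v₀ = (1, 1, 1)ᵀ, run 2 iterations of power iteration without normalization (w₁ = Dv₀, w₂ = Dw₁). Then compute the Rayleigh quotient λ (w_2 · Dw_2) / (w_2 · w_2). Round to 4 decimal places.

w1 = Dv₀ = (8, 13, 0)
w2 = Dw1 = (67, 147, 19)
Dw2 = (904, 1479, 64)
w2·Dw2 = 67·904 + 147·1479 + 19·64 = 279197; w2·w2 = 67·67 + 147·147 + 19·19 = 26459
λ ≈ 279197/26459 = 10.5521

λ ≈ 10.5521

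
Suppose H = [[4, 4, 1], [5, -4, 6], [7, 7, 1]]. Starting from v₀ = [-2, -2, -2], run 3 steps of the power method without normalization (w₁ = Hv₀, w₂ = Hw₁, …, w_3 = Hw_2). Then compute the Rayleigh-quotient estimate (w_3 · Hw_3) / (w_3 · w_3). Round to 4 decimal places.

λ ≈ 9.6531

w1 = Hv₀ = (-18, -14, -30)
w2 = Hw1 = (-158, -214, -254)
w3 = Hw2 = (-1742, -1458, -2858)
Hw3 = (-15658, -20026, -25258)
w3·Hw3 = (-1742)·(-15658) + (-1458)·(-20026) + (-2858)·(-25258) = 128661508; w3·w3 = (-1742)·(-1742) + (-1458)·(-1458) + (-2858)·(-2858) = 13328492
λ ≈ 128661508/13328492 = 9.6531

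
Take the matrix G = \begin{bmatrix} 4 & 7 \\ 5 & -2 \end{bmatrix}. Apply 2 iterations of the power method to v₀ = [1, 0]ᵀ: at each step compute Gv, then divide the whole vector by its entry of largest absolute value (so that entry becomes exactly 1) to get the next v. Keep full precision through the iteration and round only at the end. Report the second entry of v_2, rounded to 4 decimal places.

Gv0 = (4.00000, 5.00000); divide by 5.00000 → v1 = (0.80000, 1.00000)
Gv1 = (10.20000, 2.00000); divide by 10.20000 → v2 = (1.00000, 0.19608)
Requested entry of v2: 10/51 = 0.1961

0.1961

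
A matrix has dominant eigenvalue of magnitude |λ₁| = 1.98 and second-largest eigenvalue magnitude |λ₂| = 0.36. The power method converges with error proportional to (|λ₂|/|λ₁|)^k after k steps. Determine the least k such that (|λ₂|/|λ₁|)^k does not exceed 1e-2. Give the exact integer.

3

|λ₂/λ₁| = 0.36/1.98 = 0.18182
Need k ≥ ln(1e-2) / ln(0.18182) = -4.6052 / -1.7047 ≈ 2.701
Smallest integer k satisfying the bound: 3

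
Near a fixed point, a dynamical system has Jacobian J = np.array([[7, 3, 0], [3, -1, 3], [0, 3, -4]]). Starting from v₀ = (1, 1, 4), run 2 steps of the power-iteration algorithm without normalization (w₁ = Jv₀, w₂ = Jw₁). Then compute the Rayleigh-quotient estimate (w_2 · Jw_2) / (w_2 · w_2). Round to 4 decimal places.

λ ≈ 1.0729

w1 = Jv₀ = (10, 14, -13)
w2 = Jw1 = (112, -23, 94)
Jw2 = (715, 641, -445)
w2·Jw2 = 112·715 + (-23)·641 + 94·(-445) = 23507; w2·w2 = 112·112 + (-23)·(-23) + 94·94 = 21909
λ ≈ 23507/21909 = 1.0729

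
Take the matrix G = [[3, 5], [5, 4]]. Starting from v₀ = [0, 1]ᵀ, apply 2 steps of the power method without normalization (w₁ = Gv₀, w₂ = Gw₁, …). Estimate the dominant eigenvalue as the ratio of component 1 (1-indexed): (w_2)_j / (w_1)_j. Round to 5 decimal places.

w1 = Gv₀ = (5, 4)
w2 = Gw1 = (35, 41)
Ratio at component: 35 / 5 = 7.00000

7.00000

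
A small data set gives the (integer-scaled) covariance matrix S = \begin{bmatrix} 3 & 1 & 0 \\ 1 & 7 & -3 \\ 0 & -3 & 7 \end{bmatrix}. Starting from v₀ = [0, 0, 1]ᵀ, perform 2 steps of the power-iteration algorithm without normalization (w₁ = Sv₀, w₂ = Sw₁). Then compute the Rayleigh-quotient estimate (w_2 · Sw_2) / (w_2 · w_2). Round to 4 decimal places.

λ ≈ 9.8873

w1 = Sv₀ = (3·0 + 1·0 + 0·1; 1·0 + 7·0 + (-3)·1; 0·0 + (-3)·0 + 7·1) = (0, -3, 7)
w2 = Sw1 = (3·0 + 1·(-3) + 0·7; 1·0 + 7·(-3) + (-3)·7; 0·0 + (-3)·(-3) + 7·7) = (-3, -42, 58)
Sw2 = (-51, -471, 532)
w2·Sw2 = (-3)·(-51) + (-42)·(-471) + 58·532 = 50791; w2·w2 = (-3)·(-3) + (-42)·(-42) + 58·58 = 5137
λ ≈ 50791/5137 = 9.8873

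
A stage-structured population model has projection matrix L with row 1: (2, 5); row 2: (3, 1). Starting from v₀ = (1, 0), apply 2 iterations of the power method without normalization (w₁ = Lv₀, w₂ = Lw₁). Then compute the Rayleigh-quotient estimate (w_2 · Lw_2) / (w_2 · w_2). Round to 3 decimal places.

4.912

w1 = Lv₀ = (2·1 + 5·0; 3·1 + 1·0) = (2, 3)
w2 = Lw1 = (2·2 + 5·3; 3·2 + 1·3) = (19, 9)
Lw2 = (83, 66)
w2·Lw2 = 19·83 + 9·66 = 2171; w2·w2 = 19·19 + 9·9 = 442
λ ≈ 2171/442 = 4.912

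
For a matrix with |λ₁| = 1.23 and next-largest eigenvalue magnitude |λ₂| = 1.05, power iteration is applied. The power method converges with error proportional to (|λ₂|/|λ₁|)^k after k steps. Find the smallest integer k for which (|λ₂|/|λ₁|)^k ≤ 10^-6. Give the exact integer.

88

|λ₂/λ₁| = 1.05/1.23 = 0.85366
Need k ≥ ln(10^-6) / ln(0.85366) = -13.8155 / -0.1582 ≈ 87.316
Smallest integer k satisfying the bound: 88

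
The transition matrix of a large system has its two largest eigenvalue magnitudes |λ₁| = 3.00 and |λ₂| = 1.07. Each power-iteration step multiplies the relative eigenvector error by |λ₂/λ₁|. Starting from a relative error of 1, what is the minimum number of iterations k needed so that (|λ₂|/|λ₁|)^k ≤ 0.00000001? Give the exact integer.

|λ₂/λ₁| = 1.07/3.00 = 0.35667
Need k ≥ ln(0.00000001) / ln(0.35667) = -18.4207 / -1.0310 ≈ 17.868
Smallest integer k satisfying the bound: 18

18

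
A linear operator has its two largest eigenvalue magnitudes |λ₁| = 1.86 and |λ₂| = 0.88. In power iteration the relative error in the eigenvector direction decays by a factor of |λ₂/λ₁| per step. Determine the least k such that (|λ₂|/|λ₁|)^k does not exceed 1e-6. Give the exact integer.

19

|λ₂/λ₁| = 0.88/1.86 = 0.47312
Need k ≥ ln(1e-6) / ln(0.47312) = -13.8155 / -0.7484 ≈ 18.460
Smallest integer k satisfying the bound: 19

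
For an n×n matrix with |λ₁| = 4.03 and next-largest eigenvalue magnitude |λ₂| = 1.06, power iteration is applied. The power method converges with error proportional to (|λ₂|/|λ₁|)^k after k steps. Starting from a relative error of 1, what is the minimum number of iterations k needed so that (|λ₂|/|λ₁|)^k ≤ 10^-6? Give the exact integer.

|λ₂/λ₁| = 1.06/4.03 = 0.26303
Need k ≥ ln(10^-6) / ln(0.26303) = -13.8155 / -1.3355 ≈ 10.345
Smallest integer k satisfying the bound: 11

11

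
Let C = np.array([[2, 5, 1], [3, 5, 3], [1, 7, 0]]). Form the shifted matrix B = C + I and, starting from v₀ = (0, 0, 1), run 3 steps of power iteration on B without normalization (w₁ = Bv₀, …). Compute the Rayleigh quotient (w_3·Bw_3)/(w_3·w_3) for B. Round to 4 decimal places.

10.7293

B = C + I has rows (3, 5, 1); (3, 6, 3); (1, 7, 1)
w1 = Bv₀ = (3·0 + 5·0 + 1·1; 3·0 + 6·0 + 3·1; 1·0 + 7·0 + 1·1) = (1, 3, 1)
w2 = Bw1 = (3·1 + 5·3 + 1·1; 3·1 + 6·3 + 3·1; 1·1 + 7·3 + 1·1) = (19, 24, 23)
w3 = Bw2 = (200, 270, 210)
Bw3 = (2160, 2850, 2300)
w3·Bw3 = 1684500; w3·w3 = 157000; μ ≈ 1684500/157000 = 10.7293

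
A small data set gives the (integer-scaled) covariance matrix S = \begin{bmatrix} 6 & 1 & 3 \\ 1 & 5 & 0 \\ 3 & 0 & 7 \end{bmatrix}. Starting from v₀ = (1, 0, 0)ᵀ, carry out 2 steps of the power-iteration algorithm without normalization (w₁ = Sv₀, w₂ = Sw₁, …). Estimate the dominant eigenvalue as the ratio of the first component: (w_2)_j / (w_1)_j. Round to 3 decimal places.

λ ≈ 7.667

w1 = Sv₀ = (6, 1, 3)
w2 = Sw1 = (46, 11, 39)
Ratio at component: 46 / 6 = 7.667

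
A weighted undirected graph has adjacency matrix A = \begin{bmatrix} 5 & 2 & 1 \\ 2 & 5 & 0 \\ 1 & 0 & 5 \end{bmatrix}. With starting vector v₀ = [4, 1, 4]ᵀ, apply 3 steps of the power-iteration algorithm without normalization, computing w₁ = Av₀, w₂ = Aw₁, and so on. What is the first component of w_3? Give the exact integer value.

w1 = Av₀ = (5·4 + 2·1 + 1·4; 2·4 + 5·1 + 0·4; 1·4 + 0·1 + 5·4) = (26, 13, 24)
w2 = Aw1 = (5·26 + 2·13 + 1·24; 2·26 + 5·13 + 0·24; 1·26 + 0·13 + 5·24) = (180, 117, 146)
w3 = Aw2 = (1280, 945, 910)
The requested component of w3 is 1280.

1280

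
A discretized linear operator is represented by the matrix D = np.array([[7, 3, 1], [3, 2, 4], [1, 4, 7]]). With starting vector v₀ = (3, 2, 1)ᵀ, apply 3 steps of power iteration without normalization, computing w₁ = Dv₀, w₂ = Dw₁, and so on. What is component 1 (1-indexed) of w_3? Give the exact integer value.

w1 = Dv₀ = (7·3 + 3·2 + 1·1; 3·3 + 2·2 + 4·1; 1·3 + 4·2 + 7·1) = (28, 17, 18)
w2 = Dw1 = (7·28 + 3·17 + 1·18; 3·28 + 2·17 + 4·18; 1·28 + 4·17 + 7·18) = (265, 190, 222)
w3 = Dw2 = (2647, 2063, 2579)
The requested component of w3 is 2647.

2647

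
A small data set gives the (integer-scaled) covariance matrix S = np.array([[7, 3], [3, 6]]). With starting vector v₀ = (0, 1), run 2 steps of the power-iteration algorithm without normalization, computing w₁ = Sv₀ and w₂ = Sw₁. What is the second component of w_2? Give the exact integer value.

45

w1 = Sv₀ = (7·0 + 3·1; 3·0 + 6·1) = (3, 6)
w2 = Sw1 = (7·3 + 3·6; 3·3 + 6·6) = (39, 45)
The requested component of w2 is 45.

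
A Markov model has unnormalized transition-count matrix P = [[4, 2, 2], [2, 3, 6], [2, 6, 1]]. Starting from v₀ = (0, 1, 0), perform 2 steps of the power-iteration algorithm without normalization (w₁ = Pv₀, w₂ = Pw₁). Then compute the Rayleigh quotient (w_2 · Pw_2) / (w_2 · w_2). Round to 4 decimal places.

9.1072

w1 = Pv₀ = (4·0 + 2·1 + 2·0; 2·0 + 3·1 + 6·0; 2·0 + 6·1 + 1·0) = (2, 3, 6)
w2 = Pw1 = (4·2 + 2·3 + 2·6; 2·2 + 3·3 + 6·6; 2·2 + 6·3 + 1·6) = (26, 49, 28)
Pw2 = (258, 367, 374)
w2·Pw2 = 26·258 + 49·367 + 28·374 = 35163; w2·w2 = 26·26 + 49·49 + 28·28 = 3861
λ ≈ 35163/3861 = 9.1072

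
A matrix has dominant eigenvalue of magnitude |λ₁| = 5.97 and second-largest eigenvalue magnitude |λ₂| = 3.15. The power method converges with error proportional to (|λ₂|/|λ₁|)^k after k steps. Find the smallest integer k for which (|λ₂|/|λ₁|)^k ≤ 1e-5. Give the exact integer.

|λ₂/λ₁| = 3.15/5.97 = 0.52764
Need k ≥ ln(1e-5) / ln(0.52764) = -11.5129 / -0.6393 ≈ 18.007
Smallest integer k satisfying the bound: 19

19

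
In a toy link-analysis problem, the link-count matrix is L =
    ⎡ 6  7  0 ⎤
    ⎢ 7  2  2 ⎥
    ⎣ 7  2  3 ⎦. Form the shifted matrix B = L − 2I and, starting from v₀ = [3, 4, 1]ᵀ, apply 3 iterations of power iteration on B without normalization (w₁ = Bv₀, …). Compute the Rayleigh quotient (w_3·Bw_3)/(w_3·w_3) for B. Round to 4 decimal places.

μ ≈ 10.2954

B = L − 2I has rows (4, 7, 0); (7, 0, 2); (7, 2, 1)
w1 = Bv₀ = (40, 23, 30)
w2 = Bw1 = (321, 340, 356)
w3 = Bw2 = (3664, 2959, 3283)
Bw3 = (35369, 32214, 34849)
w3·Bw3 = 339322509; w3·w3 = 32958666; μ ≈ 339322509/32958666 = 10.2954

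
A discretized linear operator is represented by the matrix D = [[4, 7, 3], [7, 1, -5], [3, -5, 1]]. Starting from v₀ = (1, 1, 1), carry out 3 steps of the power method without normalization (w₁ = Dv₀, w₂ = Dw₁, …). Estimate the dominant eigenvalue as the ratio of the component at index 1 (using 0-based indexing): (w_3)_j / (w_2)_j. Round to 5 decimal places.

w1 = Dv₀ = (14, 3, -1)
w2 = Dw1 = (74, 106, 26)
w3 = Dw2 = (1116, 494, -282)
Ratio at component: 494 / 106 = 4.66038

λ ≈ 4.66038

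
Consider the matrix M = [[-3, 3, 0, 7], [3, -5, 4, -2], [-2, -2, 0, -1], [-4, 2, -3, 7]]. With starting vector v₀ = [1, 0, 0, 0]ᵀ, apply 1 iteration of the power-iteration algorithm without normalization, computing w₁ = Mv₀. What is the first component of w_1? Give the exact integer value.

-3

w1 = Mv₀ = ((-3)·1 + 3·0 + 0·0 + 7·0; 3·1 + (-5)·0 + 4·0 + (-2)·0; (-2)·1 + (-2)·0 + 0·0 + (-1)·0; (-4)·1 + 2·0 + (-3)·0 + 7·0) = (-3, 3, -2, -4)
The requested component of w1 is -3.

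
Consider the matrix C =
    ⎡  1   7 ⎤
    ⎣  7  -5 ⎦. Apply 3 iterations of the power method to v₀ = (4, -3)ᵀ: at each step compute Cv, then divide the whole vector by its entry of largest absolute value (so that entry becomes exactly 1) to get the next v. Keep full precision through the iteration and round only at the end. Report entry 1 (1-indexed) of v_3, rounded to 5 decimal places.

-0.56151

Cv0 = (-17.000000, 43.000000); divide by 43.000000 → v1 = (-0.395349, 1.000000)
Cv1 = (6.604651, -7.767442); divide by -7.767442 → v2 = (-0.850299, 1.000000)
Cv2 = (6.149701, -10.952096); divide by -10.952096 → v3 = (-0.561509, 1.000000)
Requested entry of v3: -2054/3658 = -0.56151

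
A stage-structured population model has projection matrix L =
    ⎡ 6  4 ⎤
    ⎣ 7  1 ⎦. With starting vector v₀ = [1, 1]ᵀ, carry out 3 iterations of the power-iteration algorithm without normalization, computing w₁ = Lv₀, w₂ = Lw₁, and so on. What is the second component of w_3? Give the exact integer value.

722

w1 = Lv₀ = (6·1 + 4·1; 7·1 + 1·1) = (10, 8)
w2 = Lw1 = (6·10 + 4·8; 7·10 + 1·8) = (92, 78)
w3 = Lw2 = (864, 722)
The requested component of w3 is 722.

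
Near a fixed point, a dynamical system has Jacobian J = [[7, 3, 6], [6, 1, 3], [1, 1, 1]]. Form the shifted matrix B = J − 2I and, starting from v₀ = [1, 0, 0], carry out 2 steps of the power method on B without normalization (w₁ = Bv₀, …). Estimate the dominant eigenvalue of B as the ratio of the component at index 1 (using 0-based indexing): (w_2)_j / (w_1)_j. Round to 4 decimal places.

μ ≈ 4.5000

B = J − 2I has rows (5, 3, 6); (6, -1, 3); (1, 1, -1)
w1 = Bv₀ = (5·1 + 3·0 + 6·0; 6·1 + (-1)·0 + 3·0; 1·1 + 1·0 + (-1)·0) = (5, 6, 1)
w2 = Bw1 = (5·5 + 3·6 + 6·1; 6·5 + (-1)·6 + 3·1; 1·5 + 1·6 + (-1)·1) = (49, 27, 10)
Ratio: 27/6 = 4.5000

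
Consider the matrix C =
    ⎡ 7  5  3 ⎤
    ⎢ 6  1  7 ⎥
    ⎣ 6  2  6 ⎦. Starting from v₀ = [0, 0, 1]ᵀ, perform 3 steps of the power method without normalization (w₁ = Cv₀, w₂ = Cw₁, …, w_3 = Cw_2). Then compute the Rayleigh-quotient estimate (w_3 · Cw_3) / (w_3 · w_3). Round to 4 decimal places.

λ ≈ 14.4412

w1 = Cv₀ = (3, 7, 6)
w2 = Cw1 = (74, 67, 68)
w3 = Cw2 = (1057, 987, 986)
Cw3 = (15292, 14231, 14232)
w3·Cw3 = 1057·15292 + 987·14231 + 986·14232 = 44242393; w3·w3 = 1057·1057 + 987·987 + 986·986 = 3063614
λ ≈ 44242393/3063614 = 14.4412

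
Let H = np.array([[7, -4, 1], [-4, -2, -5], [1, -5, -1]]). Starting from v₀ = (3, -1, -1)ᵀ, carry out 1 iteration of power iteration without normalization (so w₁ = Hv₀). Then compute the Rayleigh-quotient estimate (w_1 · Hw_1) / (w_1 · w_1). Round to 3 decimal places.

w1 = Hv₀ = (24, -5, 9)
Hw1 = (197, -131, 40)
w1·Hw1 = 24·197 + (-5)·(-131) + 9·40 = 5743; w1·w1 = 24·24 + (-5)·(-5) + 9·9 = 682
λ ≈ 5743/682 = 8.421

λ ≈ 8.421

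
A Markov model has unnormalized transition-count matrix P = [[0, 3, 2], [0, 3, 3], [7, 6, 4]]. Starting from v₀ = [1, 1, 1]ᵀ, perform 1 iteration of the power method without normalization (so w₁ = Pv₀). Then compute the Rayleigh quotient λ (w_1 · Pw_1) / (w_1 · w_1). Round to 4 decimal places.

λ ≈ 8.6771

w1 = Pv₀ = (0·1 + 3·1 + 2·1; 0·1 + 3·1 + 3·1; 7·1 + 6·1 + 4·1) = (5, 6, 17)
Pw1 = (52, 69, 139)
w1·Pw1 = 5·52 + 6·69 + 17·139 = 3037; w1·w1 = 5·5 + 6·6 + 17·17 = 350
λ ≈ 3037/350 = 8.6771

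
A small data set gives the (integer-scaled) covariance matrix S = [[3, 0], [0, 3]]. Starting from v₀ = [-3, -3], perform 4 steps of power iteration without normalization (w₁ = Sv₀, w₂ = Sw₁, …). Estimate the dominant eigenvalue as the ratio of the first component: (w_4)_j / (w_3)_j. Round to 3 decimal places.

w1 = Sv₀ = (3·(-3) + 0·(-3); 0·(-3) + 3·(-3)) = (-9, -9)
w2 = Sw1 = (3·(-9) + 0·(-9); 0·(-9) + 3·(-9)) = (-27, -27)
w3 = Sw2 = (-81, -81)
w4 = Sw3 = (-243, -243)
Ratio at component: -243 / -81 = 3.000

λ ≈ 3.000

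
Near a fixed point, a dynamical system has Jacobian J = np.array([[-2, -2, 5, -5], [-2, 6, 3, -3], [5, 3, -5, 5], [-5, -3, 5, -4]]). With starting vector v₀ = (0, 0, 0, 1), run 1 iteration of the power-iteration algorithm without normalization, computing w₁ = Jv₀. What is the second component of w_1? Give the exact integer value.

w1 = Jv₀ = ((-2)·0 + (-2)·0 + 5·0 + (-5)·1; (-2)·0 + 6·0 + 3·0 + (-3)·1; 5·0 + 3·0 + (-5)·0 + 5·1; (-5)·0 + (-3)·0 + 5·0 + (-4)·1) = (-5, -3, 5, -4)
The requested component of w1 is -3.

-3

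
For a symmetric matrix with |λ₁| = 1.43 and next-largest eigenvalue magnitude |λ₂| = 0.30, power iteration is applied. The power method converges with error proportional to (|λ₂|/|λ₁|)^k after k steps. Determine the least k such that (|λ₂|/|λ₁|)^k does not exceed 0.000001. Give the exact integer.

9

|λ₂/λ₁| = 0.30/1.43 = 0.20979
Need k ≥ ln(0.000001) / ln(0.20979) = -13.8155 / -1.5616 ≈ 8.847
Smallest integer k satisfying the bound: 9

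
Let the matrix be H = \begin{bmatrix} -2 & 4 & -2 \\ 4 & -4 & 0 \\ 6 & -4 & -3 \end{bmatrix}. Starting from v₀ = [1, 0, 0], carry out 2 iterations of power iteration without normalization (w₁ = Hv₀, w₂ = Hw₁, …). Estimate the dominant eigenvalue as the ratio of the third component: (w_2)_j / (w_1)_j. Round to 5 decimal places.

w1 = Hv₀ = (-2, 4, 6)
w2 = Hw1 = (8, -24, -46)
Ratio at component: -46 / 6 = -7.66667

λ ≈ -7.66667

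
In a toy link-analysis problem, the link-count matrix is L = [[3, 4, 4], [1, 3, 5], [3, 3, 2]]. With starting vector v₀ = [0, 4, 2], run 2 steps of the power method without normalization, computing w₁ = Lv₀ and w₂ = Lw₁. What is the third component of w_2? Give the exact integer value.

w1 = Lv₀ = (3·0 + 4·4 + 4·2; 1·0 + 3·4 + 5·2; 3·0 + 3·4 + 2·2) = (24, 22, 16)
w2 = Lw1 = (3·24 + 4·22 + 4·16; 1·24 + 3·22 + 5·16; 3·24 + 3·22 + 2·16) = (224, 170, 170)
The requested component of w2 is 170.

170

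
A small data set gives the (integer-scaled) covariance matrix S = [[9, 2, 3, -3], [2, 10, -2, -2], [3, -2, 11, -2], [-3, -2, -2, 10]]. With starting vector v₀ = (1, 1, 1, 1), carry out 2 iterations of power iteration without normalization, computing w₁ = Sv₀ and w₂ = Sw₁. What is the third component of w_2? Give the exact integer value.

w1 = Sv₀ = (9·1 + 2·1 + 3·1 + (-3)·1; 2·1 + 10·1 + (-2)·1 + (-2)·1; 3·1 + (-2)·1 + 11·1 + (-2)·1; (-3)·1 + (-2)·1 + (-2)·1 + 10·1) = (11, 8, 10, 3)
w2 = Sw1 = (9·11 + 2·8 + 3·10 + (-3)·3; 2·11 + 10·8 + (-2)·10 + (-2)·3; 3·11 + (-2)·8 + 11·10 + (-2)·3; (-3)·11 + (-2)·8 + (-2)·10 + 10·3) = (136, 76, 121, -39)
The requested component of w2 is 121.

121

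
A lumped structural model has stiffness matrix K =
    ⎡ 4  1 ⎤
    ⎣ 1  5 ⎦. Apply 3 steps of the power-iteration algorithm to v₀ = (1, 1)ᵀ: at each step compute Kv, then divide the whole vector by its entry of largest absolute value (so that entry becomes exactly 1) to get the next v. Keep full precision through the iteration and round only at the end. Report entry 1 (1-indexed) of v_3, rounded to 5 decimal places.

Kv0 = (5.000000, 6.000000); divide by 6.000000 → v1 = (0.833333, 1.000000)
Kv1 = (4.333333, 5.833333); divide by 5.833333 → v2 = (0.742857, 1.000000)
Kv2 = (3.971429, 5.742857); divide by 5.742857 → v3 = (0.691542, 1.000000)
Requested entry of v3: 139/201 = 0.69154

0.69154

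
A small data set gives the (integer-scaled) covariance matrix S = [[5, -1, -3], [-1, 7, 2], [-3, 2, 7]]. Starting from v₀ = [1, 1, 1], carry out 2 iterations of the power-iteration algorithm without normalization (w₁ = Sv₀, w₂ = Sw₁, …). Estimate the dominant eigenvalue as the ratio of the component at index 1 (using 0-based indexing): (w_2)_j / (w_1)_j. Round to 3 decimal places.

w1 = Sv₀ = (1, 8, 6)
w2 = Sw1 = (-21, 67, 55)
Ratio at component: 67 / 8 = 8.375

8.375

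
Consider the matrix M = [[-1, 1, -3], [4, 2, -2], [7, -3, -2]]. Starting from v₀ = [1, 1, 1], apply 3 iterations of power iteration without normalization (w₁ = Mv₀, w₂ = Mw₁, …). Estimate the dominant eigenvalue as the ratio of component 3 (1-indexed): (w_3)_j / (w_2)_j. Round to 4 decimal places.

w1 = Mv₀ = (-3, 4, 2)
w2 = Mw1 = (1, -8, -37)
w3 = Mw2 = (102, 62, 105)
Ratio at component: 105 / -37 = -2.8378

λ ≈ -2.8378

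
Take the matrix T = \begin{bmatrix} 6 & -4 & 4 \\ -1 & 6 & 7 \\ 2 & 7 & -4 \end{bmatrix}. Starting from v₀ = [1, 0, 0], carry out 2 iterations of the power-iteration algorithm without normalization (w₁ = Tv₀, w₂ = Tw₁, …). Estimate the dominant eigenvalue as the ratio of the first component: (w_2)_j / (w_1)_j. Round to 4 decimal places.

8.0000

w1 = Tv₀ = (6·1 + (-4)·0 + 4·0; (-1)·1 + 6·0 + 7·0; 2·1 + 7·0 + (-4)·0) = (6, -1, 2)
w2 = Tw1 = (6·6 + (-4)·(-1) + 4·2; (-1)·6 + 6·(-1) + 7·2; 2·6 + 7·(-1) + (-4)·2) = (48, 2, -3)
Ratio at component: 48 / 6 = 8.0000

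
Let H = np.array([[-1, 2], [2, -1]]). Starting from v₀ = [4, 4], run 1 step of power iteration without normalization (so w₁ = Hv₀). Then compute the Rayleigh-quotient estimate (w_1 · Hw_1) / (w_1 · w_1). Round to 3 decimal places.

1.000

w1 = Hv₀ = ((-1)·4 + 2·4; 2·4 + (-1)·4) = (4, 4)
Hw1 = (4, 4)
w1·Hw1 = 4·4 + 4·4 = 32; w1·w1 = 4·4 + 4·4 = 32
λ ≈ 32/32 = 1.000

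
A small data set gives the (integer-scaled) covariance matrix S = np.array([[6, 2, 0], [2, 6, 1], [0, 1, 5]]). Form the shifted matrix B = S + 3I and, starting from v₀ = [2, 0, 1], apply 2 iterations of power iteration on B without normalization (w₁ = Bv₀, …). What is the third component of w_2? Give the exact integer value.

69

B = S + 3I has rows (9, 2, 0); (2, 9, 1); (0, 1, 8)
w1 = Bv₀ = (9·2 + 2·0 + 0·1; 2·2 + 9·0 + 1·1; 0·2 + 1·0 + 8·1) = (18, 5, 8)
w2 = Bw1 = (9·18 + 2·5 + 0·8; 2·18 + 9·5 + 1·8; 0·18 + 1·5 + 8·8) = (172, 89, 69)
Requested component of w2: 69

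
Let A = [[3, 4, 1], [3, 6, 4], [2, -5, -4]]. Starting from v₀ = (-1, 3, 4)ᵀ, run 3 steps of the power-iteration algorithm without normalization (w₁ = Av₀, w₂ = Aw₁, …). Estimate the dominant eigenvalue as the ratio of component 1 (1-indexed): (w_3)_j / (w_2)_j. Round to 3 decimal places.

w1 = Av₀ = (3·(-1) + 4·3 + 1·4; 3·(-1) + 6·3 + 4·4; 2·(-1) + (-5)·3 + (-4)·4) = (13, 31, -33)
w2 = Aw1 = (3·13 + 4·31 + 1·(-33); 3·13 + 6·31 + 4·(-33); 2·13 + (-5)·31 + (-4)·(-33)) = (130, 93, 3)
w3 = Aw2 = (765, 960, -217)
Ratio at component: 765 / 130 = 5.885

λ ≈ 5.885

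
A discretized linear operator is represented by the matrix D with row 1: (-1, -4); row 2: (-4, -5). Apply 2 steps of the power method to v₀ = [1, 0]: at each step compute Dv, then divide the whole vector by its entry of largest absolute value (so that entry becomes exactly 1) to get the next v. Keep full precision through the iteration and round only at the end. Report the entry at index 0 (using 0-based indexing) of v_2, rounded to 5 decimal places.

0.70833

Dv0 = (-1.000000, -4.000000); divide by -4.000000 → v1 = (0.250000, 1.000000)
Dv1 = (-4.250000, -6.000000); divide by -6.000000 → v2 = (0.708333, 1.000000)
Requested entry of v2: 17/24 = 0.70833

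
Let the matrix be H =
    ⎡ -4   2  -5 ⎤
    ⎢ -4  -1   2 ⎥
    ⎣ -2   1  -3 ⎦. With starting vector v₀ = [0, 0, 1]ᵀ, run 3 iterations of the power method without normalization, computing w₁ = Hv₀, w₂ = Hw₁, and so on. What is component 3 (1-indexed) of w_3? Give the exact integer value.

w1 = Hv₀ = ((-4)·0 + 2·0 + (-5)·1; (-4)·0 + (-1)·0 + 2·1; (-2)·0 + 1·0 + (-3)·1) = (-5, 2, -3)
w2 = Hw1 = ((-4)·(-5) + 2·2 + (-5)·(-3); (-4)·(-5) + (-1)·2 + 2·(-3); (-2)·(-5) + 1·2 + (-3)·(-3)) = (39, 12, 21)
w3 = Hw2 = (-237, -126, -129)
The requested component of w3 is -129.

-129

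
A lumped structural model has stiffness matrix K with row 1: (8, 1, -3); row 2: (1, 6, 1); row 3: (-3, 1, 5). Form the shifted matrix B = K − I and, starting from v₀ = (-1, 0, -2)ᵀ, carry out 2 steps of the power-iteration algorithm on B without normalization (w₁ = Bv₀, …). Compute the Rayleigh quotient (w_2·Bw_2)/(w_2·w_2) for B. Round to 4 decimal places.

6.0162

B = K − I has rows (7, 1, -3); (1, 5, 1); (-3, 1, 4)
w1 = Bv₀ = (7·(-1) + 1·0 + (-3)·(-2); 1·(-1) + 5·0 + 1·(-2); (-3)·(-1) + 1·0 + 4·(-2)) = (-1, -3, -5)
w2 = Bw1 = (7·(-1) + 1·(-3) + (-3)·(-5); 1·(-1) + 5·(-3) + 1·(-5); (-3)·(-1) + 1·(-3) + 4·(-5)) = (5, -21, -20)
Bw2 = (74, -120, -116)
w2·Bw2 = 5210; w2·w2 = 866; μ ≈ 5210/866 = 6.0162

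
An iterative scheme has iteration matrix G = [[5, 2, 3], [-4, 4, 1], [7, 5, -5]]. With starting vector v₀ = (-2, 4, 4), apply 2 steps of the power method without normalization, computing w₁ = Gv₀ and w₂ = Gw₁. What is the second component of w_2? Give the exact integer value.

58

w1 = Gv₀ = (10, 28, -14)
w2 = Gw1 = (64, 58, 280)
The requested component of w2 is 58.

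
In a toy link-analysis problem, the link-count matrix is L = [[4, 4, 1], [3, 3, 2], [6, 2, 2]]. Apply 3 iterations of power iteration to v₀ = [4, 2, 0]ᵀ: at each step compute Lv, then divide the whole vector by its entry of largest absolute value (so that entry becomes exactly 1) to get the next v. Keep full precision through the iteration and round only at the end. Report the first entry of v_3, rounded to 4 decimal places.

0.8688

Lv0 = (24.00000, 18.00000, 28.00000); divide by 28.00000 → v1 = (0.85714, 0.64286, 1.00000)
Lv1 = (7.00000, 6.50000, 8.42857); divide by 8.42857 → v2 = (0.83051, 0.77119, 1.00000)
Lv2 = (7.40678, 6.80508, 8.52542); divide by 8.52542 → v3 = (0.86879, 0.79821, 1.00000)
Requested entry of v3: 1748/2012 = 0.8688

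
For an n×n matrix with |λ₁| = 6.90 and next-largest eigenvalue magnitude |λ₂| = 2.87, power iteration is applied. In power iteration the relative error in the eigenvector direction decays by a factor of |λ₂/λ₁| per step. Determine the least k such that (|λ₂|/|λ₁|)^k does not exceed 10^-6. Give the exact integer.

|λ₂/λ₁| = 2.87/6.90 = 0.41594
Need k ≥ ln(10^-6) / ln(0.41594) = -13.8155 / -0.8772 ≈ 15.749
Smallest integer k satisfying the bound: 16

16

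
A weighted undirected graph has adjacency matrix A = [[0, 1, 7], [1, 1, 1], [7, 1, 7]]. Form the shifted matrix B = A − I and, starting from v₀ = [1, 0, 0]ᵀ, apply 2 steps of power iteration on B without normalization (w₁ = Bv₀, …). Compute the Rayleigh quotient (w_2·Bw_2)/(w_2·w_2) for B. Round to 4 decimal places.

8.1167

B = A − I has rows (-1, 1, 7); (1, 0, 1); (7, 1, 6)
w1 = Bv₀ = ((-1)·1 + 1·0 + 7·0; 1·1 + 0·0 + 1·0; 7·1 + 1·0 + 6·0) = (-1, 1, 7)
w2 = Bw1 = ((-1)·(-1) + 1·1 + 7·7; 1·(-1) + 0·1 + 1·7; 7·(-1) + 1·1 + 6·7) = (51, 6, 36)
Bw2 = (207, 87, 579)
w2·Bw2 = 31923; w2·w2 = 3933; μ ≈ 31923/3933 = 8.1167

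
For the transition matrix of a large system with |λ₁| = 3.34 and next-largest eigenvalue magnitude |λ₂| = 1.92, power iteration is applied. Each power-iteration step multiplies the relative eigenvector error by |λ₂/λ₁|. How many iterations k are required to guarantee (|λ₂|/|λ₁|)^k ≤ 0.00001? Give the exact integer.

21

|λ₂/λ₁| = 1.92/3.34 = 0.57485
Need k ≥ ln(0.00001) / ln(0.57485) = -11.5129 / -0.5536 ≈ 20.795
Smallest integer k satisfying the bound: 21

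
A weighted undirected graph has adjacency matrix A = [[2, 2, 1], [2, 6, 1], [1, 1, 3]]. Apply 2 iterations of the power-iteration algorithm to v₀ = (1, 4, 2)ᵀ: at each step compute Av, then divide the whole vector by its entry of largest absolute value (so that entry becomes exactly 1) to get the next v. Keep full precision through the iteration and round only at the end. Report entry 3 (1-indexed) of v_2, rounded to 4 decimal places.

Av0 = (12.00000, 28.00000, 11.00000); divide by 28.00000 → v1 = (0.42857, 1.00000, 0.39286)
Av1 = (3.25000, 7.25000, 2.60714); divide by 7.25000 → v2 = (0.44828, 1.00000, 0.35961)
Requested entry of v2: 73/203 = 0.3596

0.3596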